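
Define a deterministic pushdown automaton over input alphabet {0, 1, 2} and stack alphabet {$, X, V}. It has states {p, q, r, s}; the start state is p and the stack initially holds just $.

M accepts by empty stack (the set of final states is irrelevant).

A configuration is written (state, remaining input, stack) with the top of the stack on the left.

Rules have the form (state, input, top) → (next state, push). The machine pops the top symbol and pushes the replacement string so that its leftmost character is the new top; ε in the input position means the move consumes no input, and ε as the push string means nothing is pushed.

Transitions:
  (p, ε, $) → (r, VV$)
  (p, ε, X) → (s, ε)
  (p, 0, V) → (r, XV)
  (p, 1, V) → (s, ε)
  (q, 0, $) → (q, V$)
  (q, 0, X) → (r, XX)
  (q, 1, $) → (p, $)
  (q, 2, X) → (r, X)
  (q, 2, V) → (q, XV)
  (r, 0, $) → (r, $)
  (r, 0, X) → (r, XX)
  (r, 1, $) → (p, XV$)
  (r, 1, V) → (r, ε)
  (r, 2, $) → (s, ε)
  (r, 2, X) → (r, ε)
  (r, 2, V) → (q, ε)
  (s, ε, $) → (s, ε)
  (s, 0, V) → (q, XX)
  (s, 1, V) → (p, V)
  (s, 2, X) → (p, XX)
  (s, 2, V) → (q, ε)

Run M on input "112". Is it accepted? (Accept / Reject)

Accept

(p, 112, $) ⊢ (r, 112, VV$) ⊢ (r, 12, V$) ⊢ (r, 2, $) ⊢ (s, ε, ε)
All input consumed and the stack is empty.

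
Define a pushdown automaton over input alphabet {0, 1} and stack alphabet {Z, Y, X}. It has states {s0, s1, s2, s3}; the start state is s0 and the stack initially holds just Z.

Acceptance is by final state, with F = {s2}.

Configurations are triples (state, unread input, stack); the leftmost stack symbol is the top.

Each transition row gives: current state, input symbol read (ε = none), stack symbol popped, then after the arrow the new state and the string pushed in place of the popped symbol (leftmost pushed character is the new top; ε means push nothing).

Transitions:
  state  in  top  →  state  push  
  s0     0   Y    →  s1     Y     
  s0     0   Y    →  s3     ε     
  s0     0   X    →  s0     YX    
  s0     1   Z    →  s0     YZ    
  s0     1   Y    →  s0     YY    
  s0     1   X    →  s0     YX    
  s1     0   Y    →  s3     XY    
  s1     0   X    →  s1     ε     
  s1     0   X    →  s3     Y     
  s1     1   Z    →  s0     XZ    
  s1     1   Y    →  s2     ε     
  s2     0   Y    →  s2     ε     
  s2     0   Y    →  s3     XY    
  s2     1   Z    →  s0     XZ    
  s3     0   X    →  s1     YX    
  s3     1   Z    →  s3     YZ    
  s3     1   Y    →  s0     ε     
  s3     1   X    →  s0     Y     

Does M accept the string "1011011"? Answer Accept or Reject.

No computation consumes all input and reaches a final state.

Reject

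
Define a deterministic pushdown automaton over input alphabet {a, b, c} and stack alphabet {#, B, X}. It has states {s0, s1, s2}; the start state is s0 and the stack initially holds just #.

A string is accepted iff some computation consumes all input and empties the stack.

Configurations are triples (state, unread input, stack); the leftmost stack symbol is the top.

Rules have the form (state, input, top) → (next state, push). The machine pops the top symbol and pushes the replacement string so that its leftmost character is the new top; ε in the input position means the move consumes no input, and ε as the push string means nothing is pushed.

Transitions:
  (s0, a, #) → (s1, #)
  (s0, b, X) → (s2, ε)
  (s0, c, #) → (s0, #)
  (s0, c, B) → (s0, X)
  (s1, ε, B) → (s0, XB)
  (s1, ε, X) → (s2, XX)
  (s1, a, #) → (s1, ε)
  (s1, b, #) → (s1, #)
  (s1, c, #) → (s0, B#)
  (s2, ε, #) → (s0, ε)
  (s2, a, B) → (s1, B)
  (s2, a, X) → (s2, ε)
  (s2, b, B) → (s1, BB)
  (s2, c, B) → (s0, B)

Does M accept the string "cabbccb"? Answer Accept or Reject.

Accept

(s0, cabbccb, #) ⊢ (s0, abbccb, #) ⊢ (s1, bbccb, #) ⊢ (s1, bccb, #) ⊢ (s1, ccb, #) ⊢ (s0, cb, B#) ⊢ (s0, b, X#) ⊢ (s2, ε, #) ⊢ (s0, ε, ε)
All input consumed and the stack is empty.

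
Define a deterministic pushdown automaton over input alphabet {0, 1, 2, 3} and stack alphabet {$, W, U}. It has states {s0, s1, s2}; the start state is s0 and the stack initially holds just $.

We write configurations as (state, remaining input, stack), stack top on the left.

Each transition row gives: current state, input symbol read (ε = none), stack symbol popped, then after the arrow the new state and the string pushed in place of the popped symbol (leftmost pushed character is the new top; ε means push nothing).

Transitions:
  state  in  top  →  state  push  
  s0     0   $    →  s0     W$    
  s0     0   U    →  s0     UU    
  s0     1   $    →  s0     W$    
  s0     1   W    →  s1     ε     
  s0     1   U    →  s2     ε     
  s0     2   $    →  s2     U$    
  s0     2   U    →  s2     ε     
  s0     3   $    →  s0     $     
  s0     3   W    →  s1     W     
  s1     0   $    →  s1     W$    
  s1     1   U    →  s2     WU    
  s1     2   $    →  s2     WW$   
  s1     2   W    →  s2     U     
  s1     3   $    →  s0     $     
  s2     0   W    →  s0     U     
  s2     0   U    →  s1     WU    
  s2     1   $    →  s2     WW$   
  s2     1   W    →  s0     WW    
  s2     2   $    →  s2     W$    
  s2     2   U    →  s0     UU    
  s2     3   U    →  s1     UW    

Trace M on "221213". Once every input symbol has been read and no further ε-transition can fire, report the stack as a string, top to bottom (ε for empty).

UW$

(s0, 221213, $)
  read 2, top $: go to s2, push U$ → (s2, 21213, U$)
  read 2, top U: go to s0, push UU → (s0, 1213, UU$)
  read 1, top U: go to s2, push ε → (s2, 213, U$)
  read 2, top U: go to s0, push UU → (s0, 13, UU$)
  read 1, top U: go to s2, push ε → (s2, 3, U$)
  read 3, top U: go to s1, push UW → (s1, ε, UW$)
All input consumed in state s1 with stack UW$.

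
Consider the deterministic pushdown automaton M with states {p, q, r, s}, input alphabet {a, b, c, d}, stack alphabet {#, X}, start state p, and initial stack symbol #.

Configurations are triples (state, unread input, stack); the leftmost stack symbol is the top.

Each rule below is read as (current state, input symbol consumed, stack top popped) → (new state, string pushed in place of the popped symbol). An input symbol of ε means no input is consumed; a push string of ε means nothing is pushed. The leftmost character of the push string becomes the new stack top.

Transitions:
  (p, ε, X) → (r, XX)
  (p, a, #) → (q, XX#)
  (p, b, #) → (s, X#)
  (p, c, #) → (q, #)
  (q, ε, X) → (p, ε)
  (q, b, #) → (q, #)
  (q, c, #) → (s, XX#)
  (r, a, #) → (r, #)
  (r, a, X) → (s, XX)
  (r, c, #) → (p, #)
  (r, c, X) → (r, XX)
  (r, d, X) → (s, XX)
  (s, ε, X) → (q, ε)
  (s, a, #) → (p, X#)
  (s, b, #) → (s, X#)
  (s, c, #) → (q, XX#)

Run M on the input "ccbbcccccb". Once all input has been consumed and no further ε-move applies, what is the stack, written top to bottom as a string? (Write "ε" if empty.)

#

(p, ccbbcccccb, #)
  read c, top #: go to q, push # → (q, cbbcccccb, #)
  read c, top #: go to s, push XX# → (s, bbcccccb, XX#)
  ε-move, top X: go to q, push ε → (q, bbcccccb, X#)
  ε-move, top X: go to p, push ε → (p, bbcccccb, #)
  read b, top #: go to s, push X# → (s, bcccccb, X#)
  ε-move, top X: go to q, push ε → (q, bcccccb, #)
  read b, top #: go to q, push # → (q, cccccb, #)
  read c, top #: go to s, push XX# → (s, ccccb, XX#)
  ε-move, top X: go to q, push ε → (q, ccccb, X#)
  ε-move, top X: go to p, push ε → (p, ccccb, #)
  read c, top #: go to q, push # → (q, cccb, #)
  read c, top #: go to s, push XX# → (s, ccb, XX#)
  ε-move, top X: go to q, push ε → (q, ccb, X#)
  ε-move, top X: go to p, push ε → (p, ccb, #)
  read c, top #: go to q, push # → (q, cb, #)
  read c, top #: go to s, push XX# → (s, b, XX#)
  ε-move, top X: go to q, push ε → (q, b, X#)
  ε-move, top X: go to p, push ε → (p, b, #)
  read b, top #: go to s, push X# → (s, ε, X#)
  ε-move, top X: go to q, push ε → (q, ε, #)
All input consumed in state q with stack #.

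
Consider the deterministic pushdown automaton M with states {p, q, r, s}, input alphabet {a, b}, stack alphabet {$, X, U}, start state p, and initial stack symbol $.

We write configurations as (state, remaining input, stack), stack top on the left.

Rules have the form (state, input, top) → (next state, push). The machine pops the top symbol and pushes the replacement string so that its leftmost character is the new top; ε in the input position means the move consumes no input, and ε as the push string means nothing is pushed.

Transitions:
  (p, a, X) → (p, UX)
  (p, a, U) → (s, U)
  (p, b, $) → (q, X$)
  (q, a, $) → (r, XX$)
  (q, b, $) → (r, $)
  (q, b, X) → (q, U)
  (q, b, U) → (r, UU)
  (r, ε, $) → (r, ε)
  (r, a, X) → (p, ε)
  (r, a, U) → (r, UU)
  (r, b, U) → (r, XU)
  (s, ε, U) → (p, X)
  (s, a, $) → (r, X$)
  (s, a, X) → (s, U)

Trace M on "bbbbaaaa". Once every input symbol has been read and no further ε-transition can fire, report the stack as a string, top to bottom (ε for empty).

XXU$

(p, bbbbaaaa, $)
  read b, top $: go to q, push X$ → (q, bbbaaaa, X$)
  read b, top X: go to q, push U → (q, bbaaaa, U$)
  read b, top U: go to r, push UU → (r, baaaa, UU$)
  read b, top U: go to r, push XU → (r, aaaa, XUU$)
  read a, top X: go to p, push ε → (p, aaa, UU$)
  read a, top U: go to s, push U → (s, aa, UU$)
  ε-move, top U: go to p, push X → (p, aa, XU$)
  read a, top X: go to p, push UX → (p, a, UXU$)
  read a, top U: go to s, push U → (s, ε, UXU$)
  ε-move, top U: go to p, push X → (p, ε, XXU$)
All input consumed in state p with stack XXU$.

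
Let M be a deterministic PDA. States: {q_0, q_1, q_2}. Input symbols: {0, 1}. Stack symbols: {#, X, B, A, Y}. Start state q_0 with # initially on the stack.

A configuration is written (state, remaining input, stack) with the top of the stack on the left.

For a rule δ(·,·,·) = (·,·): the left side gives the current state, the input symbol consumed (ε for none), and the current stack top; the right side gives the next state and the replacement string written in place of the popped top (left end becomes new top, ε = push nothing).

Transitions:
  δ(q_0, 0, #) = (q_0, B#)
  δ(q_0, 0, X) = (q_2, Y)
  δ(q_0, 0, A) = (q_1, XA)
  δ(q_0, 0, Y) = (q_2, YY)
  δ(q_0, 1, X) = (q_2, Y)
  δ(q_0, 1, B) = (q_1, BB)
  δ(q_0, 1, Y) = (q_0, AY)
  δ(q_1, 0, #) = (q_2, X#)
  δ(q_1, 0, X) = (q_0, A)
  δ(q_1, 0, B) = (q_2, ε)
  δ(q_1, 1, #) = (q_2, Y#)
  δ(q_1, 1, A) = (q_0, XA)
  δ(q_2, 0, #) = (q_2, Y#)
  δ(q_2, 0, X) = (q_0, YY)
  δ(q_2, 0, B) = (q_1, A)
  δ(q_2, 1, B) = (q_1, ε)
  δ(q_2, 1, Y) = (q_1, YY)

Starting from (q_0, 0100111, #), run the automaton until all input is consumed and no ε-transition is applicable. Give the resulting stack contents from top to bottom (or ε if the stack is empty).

(q_0, 0100111, #)
  read 0, top #: go to q_0, push B# → (q_0, 100111, B#)
  read 1, top B: go to q_1, push BB → (q_1, 00111, BB#)
  read 0, top B: go to q_2, push ε → (q_2, 0111, B#)
  read 0, top B: go to q_1, push A → (q_1, 111, A#)
  read 1, top A: go to q_0, push XA → (q_0, 11, XA#)
  read 1, top X: go to q_2, push Y → (q_2, 1, YA#)
  read 1, top Y: go to q_1, push YY → (q_1, ε, YYA#)
All input consumed in state q_1 with stack YYA#.

YYA#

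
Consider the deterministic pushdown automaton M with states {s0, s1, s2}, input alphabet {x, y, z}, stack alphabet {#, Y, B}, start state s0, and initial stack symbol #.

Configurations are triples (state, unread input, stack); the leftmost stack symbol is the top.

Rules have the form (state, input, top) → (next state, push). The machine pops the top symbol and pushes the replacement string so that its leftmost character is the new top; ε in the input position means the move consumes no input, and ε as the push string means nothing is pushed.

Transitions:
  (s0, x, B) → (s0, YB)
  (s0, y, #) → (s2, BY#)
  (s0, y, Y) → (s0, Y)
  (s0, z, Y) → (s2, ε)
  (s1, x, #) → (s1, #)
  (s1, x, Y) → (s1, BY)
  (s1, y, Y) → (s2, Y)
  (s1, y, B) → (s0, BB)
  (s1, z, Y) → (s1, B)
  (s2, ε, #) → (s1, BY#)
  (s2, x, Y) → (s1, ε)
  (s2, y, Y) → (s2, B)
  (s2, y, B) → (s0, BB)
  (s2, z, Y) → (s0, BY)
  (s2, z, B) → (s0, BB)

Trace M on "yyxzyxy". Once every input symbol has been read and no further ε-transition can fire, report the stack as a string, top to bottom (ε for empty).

YBBBY#

(s0, yyxzyxy, #)
  read y, top #: go to s2, push BY# → (s2, yxzyxy, BY#)
  read y, top B: go to s0, push BB → (s0, xzyxy, BBY#)
  read x, top B: go to s0, push YB → (s0, zyxy, YBBY#)
  read z, top Y: go to s2, push ε → (s2, yxy, BBY#)
  read y, top B: go to s0, push BB → (s0, xy, BBBY#)
  read x, top B: go to s0, push YB → (s0, y, YBBBY#)
  read y, top Y: go to s0, push Y → (s0, ε, YBBBY#)
All input consumed in state s0 with stack YBBBY#.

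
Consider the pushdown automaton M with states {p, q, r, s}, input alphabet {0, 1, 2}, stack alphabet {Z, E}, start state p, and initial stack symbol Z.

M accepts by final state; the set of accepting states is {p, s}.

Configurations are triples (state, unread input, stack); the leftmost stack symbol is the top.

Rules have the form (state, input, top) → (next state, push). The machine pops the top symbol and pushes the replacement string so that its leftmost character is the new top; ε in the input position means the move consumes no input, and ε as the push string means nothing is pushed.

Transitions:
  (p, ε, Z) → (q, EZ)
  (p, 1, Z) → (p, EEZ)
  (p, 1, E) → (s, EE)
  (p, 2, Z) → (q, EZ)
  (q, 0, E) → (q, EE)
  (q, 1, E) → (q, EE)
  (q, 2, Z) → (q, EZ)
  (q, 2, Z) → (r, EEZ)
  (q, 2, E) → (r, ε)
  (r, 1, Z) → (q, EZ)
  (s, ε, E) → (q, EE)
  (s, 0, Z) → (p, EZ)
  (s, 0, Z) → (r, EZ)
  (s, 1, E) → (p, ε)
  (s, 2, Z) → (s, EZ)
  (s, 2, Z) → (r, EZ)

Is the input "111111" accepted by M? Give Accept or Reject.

Accept

One accepting computation: (p, 111111, Z) ⊢ (p, 11111, EEZ) ⊢ (s, 1111, EEEZ) ⊢ (p, 111, EEZ) ⊢ (s, 11, EEEZ) ⊢ (p, 1, EEZ) ⊢ (s, ε, EEEZ)
All input consumed and state s ∈ F.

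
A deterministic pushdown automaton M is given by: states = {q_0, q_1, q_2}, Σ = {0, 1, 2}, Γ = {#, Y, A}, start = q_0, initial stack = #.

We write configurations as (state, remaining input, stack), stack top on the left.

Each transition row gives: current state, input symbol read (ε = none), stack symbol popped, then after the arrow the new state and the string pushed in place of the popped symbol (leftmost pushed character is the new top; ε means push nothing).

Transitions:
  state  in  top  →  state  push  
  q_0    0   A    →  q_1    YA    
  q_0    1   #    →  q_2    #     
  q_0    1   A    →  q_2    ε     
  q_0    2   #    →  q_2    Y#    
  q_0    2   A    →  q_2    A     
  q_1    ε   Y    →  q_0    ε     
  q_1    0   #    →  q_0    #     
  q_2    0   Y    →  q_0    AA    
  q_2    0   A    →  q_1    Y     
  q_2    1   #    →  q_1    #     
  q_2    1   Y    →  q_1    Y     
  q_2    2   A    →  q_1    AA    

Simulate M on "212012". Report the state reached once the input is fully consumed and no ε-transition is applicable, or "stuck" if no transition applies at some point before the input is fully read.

q_1

(q_0, 212012, #) ⊢ (q_2, 12012, Y#) ⊢ (q_1, 2012, Y#) ⊢ (q_0, 2012, #) ⊢ (q_2, 012, Y#) ⊢ (q_0, 12, AA#) ⊢ (q_2, 2, A#) ⊢ (q_1, ε, AA#)
All input consumed; M is in state q_1.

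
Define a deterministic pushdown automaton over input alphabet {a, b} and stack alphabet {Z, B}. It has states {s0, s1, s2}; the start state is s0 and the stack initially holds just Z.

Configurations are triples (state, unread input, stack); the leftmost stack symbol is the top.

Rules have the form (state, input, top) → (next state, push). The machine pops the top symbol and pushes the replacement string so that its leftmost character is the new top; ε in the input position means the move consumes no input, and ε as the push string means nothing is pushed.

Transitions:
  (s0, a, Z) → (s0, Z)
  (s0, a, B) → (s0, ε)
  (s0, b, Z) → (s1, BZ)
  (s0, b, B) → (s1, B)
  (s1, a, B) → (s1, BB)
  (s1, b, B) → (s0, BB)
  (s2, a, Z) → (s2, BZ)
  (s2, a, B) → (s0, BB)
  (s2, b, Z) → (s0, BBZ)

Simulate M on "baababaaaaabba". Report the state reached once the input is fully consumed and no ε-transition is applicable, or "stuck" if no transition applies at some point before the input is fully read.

s1

(s0, baababaaaaabba, Z)
  read b, top Z: go to s1, push BZ → (s1, aababaaaaabba, BZ)
  read a, top B: go to s1, push BB → (s1, ababaaaaabba, BBZ)
  read a, top B: go to s1, push BB → (s1, babaaaaabba, BBBZ)
  read b, top B: go to s0, push BB → (s0, abaaaaabba, BBBBZ)
  read a, top B: go to s0, push ε → (s0, baaaaabba, BBBZ)
  read b, top B: go to s1, push B → (s1, aaaaabba, BBBZ)
  read a, top B: go to s1, push BB → (s1, aaaabba, BBBBZ)
  read a, top B: go to s1, push BB → (s1, aaabba, BBBBBZ)
  read a, top B: go to s1, push BB → (s1, aabba, BBBBBBZ)
  read a, top B: go to s1, push BB → (s1, abba, BBBBBBBZ)
  read a, top B: go to s1, push BB → (s1, bba, BBBBBBBBZ)
  read b, top B: go to s0, push BB → (s0, ba, BBBBBBBBBZ)
  read b, top B: go to s1, push B → (s1, a, BBBBBBBBBZ)
  read a, top B: go to s1, push BB → (s1, ε, BBBBBBBBBBZ)
All input consumed; M is in state s1.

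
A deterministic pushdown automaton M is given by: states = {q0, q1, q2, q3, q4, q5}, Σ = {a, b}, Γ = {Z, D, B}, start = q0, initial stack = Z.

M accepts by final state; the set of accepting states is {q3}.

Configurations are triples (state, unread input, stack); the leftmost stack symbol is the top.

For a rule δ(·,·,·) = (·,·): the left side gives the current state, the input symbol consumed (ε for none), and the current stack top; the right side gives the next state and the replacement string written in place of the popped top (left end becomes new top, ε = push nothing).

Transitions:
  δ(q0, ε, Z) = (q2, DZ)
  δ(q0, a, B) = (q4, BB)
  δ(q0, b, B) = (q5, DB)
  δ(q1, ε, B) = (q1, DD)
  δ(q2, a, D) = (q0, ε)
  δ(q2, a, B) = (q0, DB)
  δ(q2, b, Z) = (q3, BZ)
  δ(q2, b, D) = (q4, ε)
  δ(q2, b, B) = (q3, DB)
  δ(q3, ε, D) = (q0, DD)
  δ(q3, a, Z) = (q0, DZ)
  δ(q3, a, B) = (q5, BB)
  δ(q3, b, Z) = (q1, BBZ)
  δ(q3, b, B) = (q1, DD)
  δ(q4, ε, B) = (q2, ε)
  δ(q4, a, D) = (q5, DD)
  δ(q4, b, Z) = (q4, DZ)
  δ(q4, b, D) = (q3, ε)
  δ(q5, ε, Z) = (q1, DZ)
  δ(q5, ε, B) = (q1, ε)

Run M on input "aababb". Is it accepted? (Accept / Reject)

(q0, aababb, Z) ⊢ (q2, aababb, DZ) ⊢ (q0, ababb, Z) ⊢ (q2, ababb, DZ) ⊢ (q0, babb, Z) ⊢ (q2, babb, DZ) ⊢ (q4, abb, Z)
No transition applies at (q4, abb, Z); input not fully consumed.

Reject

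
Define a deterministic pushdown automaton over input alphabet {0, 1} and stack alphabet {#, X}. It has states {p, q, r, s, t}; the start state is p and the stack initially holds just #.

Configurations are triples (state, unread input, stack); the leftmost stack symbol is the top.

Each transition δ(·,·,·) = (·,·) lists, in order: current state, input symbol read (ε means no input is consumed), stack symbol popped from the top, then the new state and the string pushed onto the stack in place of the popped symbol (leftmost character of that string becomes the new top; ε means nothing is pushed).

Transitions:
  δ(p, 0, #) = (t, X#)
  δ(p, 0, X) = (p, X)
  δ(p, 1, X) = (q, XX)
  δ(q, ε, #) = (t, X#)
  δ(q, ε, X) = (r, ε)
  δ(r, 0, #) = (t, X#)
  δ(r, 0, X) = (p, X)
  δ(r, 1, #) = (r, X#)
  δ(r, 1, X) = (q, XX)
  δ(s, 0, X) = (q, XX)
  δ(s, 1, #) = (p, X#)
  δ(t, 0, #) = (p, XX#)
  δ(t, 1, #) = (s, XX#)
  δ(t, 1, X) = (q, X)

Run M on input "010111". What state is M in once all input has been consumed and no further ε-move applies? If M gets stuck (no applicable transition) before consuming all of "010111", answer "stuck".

(p, 010111, #)
  read 0, top #: go to t, push X# → (t, 10111, X#)
  read 1, top X: go to q, push X → (q, 0111, X#)
  ε-move, top X: go to r, push ε → (r, 0111, #)
  read 0, top #: go to t, push X# → (t, 111, X#)
  read 1, top X: go to q, push X → (q, 11, X#)
  ε-move, top X: go to r, push ε → (r, 11, #)
  read 1, top #: go to r, push X# → (r, 1, X#)
  read 1, top X: go to q, push XX → (q, ε, XX#)
  ε-move, top X: go to r, push ε → (r, ε, X#)
All input consumed; M is in state r.

r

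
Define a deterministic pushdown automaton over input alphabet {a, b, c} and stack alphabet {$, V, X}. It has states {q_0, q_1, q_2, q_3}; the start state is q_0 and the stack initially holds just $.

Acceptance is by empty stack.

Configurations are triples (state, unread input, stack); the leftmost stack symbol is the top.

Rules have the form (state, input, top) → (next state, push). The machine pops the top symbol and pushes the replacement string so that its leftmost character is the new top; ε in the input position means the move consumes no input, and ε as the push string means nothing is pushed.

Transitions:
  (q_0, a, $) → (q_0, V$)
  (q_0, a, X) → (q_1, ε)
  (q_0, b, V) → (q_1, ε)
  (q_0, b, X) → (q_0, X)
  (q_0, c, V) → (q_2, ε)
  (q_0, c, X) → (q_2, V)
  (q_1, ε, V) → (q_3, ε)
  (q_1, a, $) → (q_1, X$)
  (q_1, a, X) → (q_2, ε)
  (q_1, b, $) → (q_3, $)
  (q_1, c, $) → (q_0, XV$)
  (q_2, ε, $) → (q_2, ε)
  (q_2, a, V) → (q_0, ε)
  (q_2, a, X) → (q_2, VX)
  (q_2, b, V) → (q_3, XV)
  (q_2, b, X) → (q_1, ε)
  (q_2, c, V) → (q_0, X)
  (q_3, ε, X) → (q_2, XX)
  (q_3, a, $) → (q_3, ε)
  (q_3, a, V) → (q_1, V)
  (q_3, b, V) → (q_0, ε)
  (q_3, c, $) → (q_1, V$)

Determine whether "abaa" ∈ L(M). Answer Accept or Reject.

(q_0, abaa, $)
  read a, top $: go to q_0, push V$ → (q_0, baa, V$)
  read b, top V: go to q_1, push ε → (q_1, aa, $)
  read a, top $: go to q_1, push X$ → (q_1, a, X$)
  read a, top X: go to q_2, push ε → (q_2, ε, $)
  ε-move, top $: go to q_2, push ε → (q_2, ε, ε)
All input consumed and the stack is empty.

Accept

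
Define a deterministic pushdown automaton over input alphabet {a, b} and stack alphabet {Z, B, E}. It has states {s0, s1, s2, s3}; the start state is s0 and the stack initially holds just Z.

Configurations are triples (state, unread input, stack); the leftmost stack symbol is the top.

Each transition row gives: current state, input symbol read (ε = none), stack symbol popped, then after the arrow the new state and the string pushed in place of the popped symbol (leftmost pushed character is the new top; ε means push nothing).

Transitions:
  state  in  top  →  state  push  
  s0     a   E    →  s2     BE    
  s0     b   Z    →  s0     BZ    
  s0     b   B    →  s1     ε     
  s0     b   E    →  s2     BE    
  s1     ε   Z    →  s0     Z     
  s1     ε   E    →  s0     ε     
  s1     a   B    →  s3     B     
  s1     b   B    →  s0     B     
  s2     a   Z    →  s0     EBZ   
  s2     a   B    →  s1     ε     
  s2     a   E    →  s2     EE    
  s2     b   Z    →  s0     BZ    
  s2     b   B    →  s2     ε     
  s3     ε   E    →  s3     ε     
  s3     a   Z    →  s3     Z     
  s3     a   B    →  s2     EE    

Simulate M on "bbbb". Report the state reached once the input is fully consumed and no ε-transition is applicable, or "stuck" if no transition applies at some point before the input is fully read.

s0

(s0, bbbb, Z)
  read b, top Z: go to s0, push BZ → (s0, bbb, BZ)
  read b, top B: go to s1, push ε → (s1, bb, Z)
  ε-move, top Z: go to s0, push Z → (s0, bb, Z)
  read b, top Z: go to s0, push BZ → (s0, b, BZ)
  read b, top B: go to s1, push ε → (s1, ε, Z)
  ε-move, top Z: go to s0, push Z → (s0, ε, Z)
All input consumed; M is in state s0.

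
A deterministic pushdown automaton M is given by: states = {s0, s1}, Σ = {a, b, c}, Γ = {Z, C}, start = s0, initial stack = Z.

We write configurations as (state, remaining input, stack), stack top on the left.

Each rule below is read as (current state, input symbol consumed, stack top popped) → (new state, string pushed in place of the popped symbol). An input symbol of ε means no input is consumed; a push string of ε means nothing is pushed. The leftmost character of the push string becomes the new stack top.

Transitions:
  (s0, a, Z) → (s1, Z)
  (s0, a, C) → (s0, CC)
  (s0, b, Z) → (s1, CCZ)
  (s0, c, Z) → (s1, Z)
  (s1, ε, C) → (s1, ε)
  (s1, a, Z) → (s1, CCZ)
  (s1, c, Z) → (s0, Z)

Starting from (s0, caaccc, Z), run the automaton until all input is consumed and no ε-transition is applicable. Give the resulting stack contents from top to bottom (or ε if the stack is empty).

(s0, caaccc, Z)
  read c, top Z: go to s1, push Z → (s1, aaccc, Z)
  read a, top Z: go to s1, push CCZ → (s1, accc, CCZ)
  ε-move, top C: go to s1, push ε → (s1, accc, CZ)
  ε-move, top C: go to s1, push ε → (s1, accc, Z)
  read a, top Z: go to s1, push CCZ → (s1, ccc, CCZ)
  ε-move, top C: go to s1, push ε → (s1, ccc, CZ)
  ε-move, top C: go to s1, push ε → (s1, ccc, Z)
  read c, top Z: go to s0, push Z → (s0, cc, Z)
  read c, top Z: go to s1, push Z → (s1, c, Z)
  read c, top Z: go to s0, push Z → (s0, ε, Z)
All input consumed in state s0 with stack Z.

Z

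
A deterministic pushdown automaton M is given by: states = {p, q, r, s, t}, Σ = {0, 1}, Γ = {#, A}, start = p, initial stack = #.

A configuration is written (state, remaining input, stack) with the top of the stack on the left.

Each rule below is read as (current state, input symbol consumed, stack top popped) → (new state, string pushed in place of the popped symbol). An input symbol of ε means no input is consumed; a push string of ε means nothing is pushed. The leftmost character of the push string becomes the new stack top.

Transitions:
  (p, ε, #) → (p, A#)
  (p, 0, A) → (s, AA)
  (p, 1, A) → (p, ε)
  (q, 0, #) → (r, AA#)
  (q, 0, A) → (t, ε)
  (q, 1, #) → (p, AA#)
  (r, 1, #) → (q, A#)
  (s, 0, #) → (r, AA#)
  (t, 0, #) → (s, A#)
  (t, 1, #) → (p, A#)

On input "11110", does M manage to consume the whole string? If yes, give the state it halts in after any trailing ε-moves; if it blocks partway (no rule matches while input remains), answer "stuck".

s

(p, 11110, #)
  ε-move, top #: go to p, push A# → (p, 11110, A#)
  read 1, top A: go to p, push ε → (p, 1110, #)
  ε-move, top #: go to p, push A# → (p, 1110, A#)
  read 1, top A: go to p, push ε → (p, 110, #)
  ε-move, top #: go to p, push A# → (p, 110, A#)
  read 1, top A: go to p, push ε → (p, 10, #)
  ε-move, top #: go to p, push A# → (p, 10, A#)
  read 1, top A: go to p, push ε → (p, 0, #)
  ε-move, top #: go to p, push A# → (p, 0, A#)
  read 0, top A: go to s, push AA → (s, ε, AA#)
All input consumed; M is in state s.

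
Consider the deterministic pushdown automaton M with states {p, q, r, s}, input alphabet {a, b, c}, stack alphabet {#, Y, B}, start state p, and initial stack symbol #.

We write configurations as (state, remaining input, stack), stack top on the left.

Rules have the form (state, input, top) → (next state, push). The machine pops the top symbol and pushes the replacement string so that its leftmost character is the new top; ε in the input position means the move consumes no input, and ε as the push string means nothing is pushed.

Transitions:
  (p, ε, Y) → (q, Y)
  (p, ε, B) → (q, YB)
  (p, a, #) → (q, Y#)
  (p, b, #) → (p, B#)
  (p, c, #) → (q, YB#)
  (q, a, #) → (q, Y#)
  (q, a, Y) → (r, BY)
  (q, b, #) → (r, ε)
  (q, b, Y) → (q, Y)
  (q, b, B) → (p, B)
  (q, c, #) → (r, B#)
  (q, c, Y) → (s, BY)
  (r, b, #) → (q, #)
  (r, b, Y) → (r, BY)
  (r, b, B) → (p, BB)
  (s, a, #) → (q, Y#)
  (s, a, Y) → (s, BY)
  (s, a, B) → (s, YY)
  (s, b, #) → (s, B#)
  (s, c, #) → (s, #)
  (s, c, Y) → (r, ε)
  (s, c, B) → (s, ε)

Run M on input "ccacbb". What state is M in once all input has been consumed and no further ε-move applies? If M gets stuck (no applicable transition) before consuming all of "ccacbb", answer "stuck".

(p, ccacbb, #)
  read c, top #: go to q, push YB# → (q, cacbb, YB#)
  read c, top Y: go to s, push BY → (s, acbb, BYB#)
  read a, top B: go to s, push YY → (s, cbb, YYYB#)
  read c, top Y: go to r, push ε → (r, bb, YYB#)
  read b, top Y: go to r, push BY → (r, b, BYYB#)
  read b, top B: go to p, push BB → (p, ε, BBYYB#)
  ε-move, top B: go to q, push YB → (q, ε, YBBYYB#)
All input consumed; M is in state q.

q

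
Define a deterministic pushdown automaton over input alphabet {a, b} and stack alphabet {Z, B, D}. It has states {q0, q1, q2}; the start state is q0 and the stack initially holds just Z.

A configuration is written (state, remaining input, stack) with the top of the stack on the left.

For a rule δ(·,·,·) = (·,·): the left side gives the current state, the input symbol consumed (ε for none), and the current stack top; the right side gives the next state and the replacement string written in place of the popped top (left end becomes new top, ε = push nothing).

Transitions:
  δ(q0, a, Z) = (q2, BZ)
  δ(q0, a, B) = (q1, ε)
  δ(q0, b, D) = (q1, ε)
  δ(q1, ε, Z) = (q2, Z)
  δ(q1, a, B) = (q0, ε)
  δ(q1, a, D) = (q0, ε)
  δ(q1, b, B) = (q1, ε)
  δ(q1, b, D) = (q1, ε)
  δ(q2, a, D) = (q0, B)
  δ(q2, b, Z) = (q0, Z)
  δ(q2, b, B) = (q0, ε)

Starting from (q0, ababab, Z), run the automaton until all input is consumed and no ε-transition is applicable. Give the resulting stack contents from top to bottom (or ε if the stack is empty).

Z

(q0, ababab, Z) ⊢ (q2, babab, BZ) ⊢ (q0, abab, Z) ⊢ (q2, bab, BZ) ⊢ (q0, ab, Z) ⊢ (q2, b, BZ) ⊢ (q0, ε, Z)
All input consumed in state q0 with stack Z.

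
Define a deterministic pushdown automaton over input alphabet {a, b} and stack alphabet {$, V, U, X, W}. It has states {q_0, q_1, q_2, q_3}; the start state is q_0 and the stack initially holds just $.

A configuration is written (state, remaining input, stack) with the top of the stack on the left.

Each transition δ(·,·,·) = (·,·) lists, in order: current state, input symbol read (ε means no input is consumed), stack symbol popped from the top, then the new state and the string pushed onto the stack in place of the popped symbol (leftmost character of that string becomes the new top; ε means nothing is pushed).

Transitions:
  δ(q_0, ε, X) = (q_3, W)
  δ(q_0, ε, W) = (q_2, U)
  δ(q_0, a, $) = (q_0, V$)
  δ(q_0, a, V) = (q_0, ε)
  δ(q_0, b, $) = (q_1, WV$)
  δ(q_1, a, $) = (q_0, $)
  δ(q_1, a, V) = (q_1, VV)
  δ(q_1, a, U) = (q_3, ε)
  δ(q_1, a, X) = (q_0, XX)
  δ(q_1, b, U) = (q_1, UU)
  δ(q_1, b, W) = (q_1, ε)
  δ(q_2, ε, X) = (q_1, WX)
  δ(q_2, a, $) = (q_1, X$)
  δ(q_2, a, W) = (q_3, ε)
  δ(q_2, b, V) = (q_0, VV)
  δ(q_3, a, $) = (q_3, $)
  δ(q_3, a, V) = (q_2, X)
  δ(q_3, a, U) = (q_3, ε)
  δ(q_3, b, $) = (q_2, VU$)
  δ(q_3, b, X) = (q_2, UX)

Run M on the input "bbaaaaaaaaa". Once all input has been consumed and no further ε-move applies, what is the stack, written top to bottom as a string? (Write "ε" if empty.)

VVVVVVVVVV$

(q_0, bbaaaaaaaaa, $) ⊢ (q_1, baaaaaaaaa, WV$) ⊢ (q_1, aaaaaaaaa, V$) ⊢ (q_1, aaaaaaaa, VV$) ⊢ (q_1, aaaaaaa, VVV$) ⊢ (q_1, aaaaaa, VVVV$) ⊢ (q_1, aaaaa, VVVVV$) ⊢ (q_1, aaaa, VVVVVV$) ⊢ (q_1, aaa, VVVVVVV$) ⊢ (q_1, aa, VVVVVVVV$) ⊢ (q_1, a, VVVVVVVVV$) ⊢ (q_1, ε, VVVVVVVVVV$)
All input consumed in state q_1 with stack VVVVVVVVVV$.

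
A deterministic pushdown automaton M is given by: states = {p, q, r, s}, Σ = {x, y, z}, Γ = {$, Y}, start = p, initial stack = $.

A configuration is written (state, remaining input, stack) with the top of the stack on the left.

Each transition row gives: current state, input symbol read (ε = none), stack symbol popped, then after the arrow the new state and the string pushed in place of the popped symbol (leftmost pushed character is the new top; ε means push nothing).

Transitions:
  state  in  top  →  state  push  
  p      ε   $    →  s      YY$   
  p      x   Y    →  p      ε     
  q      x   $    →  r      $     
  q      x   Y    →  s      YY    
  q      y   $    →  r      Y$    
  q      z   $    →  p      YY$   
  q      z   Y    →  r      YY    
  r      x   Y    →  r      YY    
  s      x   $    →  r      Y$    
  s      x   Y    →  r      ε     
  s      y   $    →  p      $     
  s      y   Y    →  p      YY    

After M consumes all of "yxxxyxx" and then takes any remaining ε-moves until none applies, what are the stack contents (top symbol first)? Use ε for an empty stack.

Y$

(p, yxxxyxx, $)
  ε-move, top $: go to s, push YY$ → (s, yxxxyxx, YY$)
  read y, top Y: go to p, push YY → (p, xxxyxx, YYY$)
  read x, top Y: go to p, push ε → (p, xxyxx, YY$)
  read x, top Y: go to p, push ε → (p, xyxx, Y$)
  read x, top Y: go to p, push ε → (p, yxx, $)
  ε-move, top $: go to s, push YY$ → (s, yxx, YY$)
  read y, top Y: go to p, push YY → (p, xx, YYY$)
  read x, top Y: go to p, push ε → (p, x, YY$)
  read x, top Y: go to p, push ε → (p, ε, Y$)
All input consumed in state p with stack Y$.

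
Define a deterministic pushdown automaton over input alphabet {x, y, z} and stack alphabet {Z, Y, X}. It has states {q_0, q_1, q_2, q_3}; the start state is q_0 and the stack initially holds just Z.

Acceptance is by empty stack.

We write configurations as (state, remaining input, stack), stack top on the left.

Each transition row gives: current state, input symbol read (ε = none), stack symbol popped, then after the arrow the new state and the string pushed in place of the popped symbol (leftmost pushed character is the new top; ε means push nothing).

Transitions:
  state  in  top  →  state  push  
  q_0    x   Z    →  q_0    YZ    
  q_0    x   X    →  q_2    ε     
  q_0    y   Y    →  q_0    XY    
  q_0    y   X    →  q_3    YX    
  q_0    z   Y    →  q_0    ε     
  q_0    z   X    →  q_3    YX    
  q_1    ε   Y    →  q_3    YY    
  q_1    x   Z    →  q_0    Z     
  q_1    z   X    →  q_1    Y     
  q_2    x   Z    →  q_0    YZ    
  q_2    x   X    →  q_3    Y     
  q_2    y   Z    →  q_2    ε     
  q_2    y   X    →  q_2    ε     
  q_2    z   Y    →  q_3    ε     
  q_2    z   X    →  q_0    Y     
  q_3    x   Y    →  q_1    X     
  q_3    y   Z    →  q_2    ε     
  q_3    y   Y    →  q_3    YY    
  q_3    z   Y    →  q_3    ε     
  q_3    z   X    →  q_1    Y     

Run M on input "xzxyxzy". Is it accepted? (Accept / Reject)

Accept

(q_0, xzxyxzy, Z)
  read x, top Z: go to q_0, push YZ → (q_0, zxyxzy, YZ)
  read z, top Y: go to q_0, push ε → (q_0, xyxzy, Z)
  read x, top Z: go to q_0, push YZ → (q_0, yxzy, YZ)
  read y, top Y: go to q_0, push XY → (q_0, xzy, XYZ)
  read x, top X: go to q_2, push ε → (q_2, zy, YZ)
  read z, top Y: go to q_3, push ε → (q_3, y, Z)
  read y, top Z: go to q_2, push ε → (q_2, ε, ε)
All input consumed and the stack is empty.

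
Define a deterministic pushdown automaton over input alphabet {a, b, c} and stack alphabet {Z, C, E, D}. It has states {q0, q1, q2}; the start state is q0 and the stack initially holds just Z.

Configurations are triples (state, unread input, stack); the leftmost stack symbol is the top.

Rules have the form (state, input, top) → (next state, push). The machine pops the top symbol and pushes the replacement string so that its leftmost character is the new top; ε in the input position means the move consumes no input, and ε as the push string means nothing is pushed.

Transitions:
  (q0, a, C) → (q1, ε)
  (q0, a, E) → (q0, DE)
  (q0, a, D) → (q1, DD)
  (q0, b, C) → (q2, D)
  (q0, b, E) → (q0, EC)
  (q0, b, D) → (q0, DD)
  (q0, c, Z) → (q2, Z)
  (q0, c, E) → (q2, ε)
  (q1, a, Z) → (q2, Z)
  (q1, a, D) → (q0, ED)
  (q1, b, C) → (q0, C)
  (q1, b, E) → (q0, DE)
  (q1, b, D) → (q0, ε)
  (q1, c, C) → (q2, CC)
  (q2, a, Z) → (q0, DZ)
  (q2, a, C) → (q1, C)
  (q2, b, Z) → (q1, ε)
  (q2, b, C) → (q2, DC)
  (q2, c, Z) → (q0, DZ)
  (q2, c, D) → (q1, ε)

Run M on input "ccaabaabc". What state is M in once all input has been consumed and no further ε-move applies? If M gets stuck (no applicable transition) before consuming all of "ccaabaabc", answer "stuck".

stuck

(q0, ccaabaabc, Z)
  read c, top Z: go to q2, push Z → (q2, caabaabc, Z)
  read c, top Z: go to q0, push DZ → (q0, aabaabc, DZ)
  read a, top D: go to q1, push DD → (q1, abaabc, DDZ)
  read a, top D: go to q0, push ED → (q0, baabc, EDDZ)
  read b, top E: go to q0, push EC → (q0, aabc, ECDDZ)
  read a, top E: go to q0, push DE → (q0, abc, DECDDZ)
  read a, top D: go to q1, push DD → (q1, bc, DDECDDZ)
  read b, top D: go to q0, push ε → (q0, c, DECDDZ)
No transition for (q0, c, top D); M blocks with input c remaining.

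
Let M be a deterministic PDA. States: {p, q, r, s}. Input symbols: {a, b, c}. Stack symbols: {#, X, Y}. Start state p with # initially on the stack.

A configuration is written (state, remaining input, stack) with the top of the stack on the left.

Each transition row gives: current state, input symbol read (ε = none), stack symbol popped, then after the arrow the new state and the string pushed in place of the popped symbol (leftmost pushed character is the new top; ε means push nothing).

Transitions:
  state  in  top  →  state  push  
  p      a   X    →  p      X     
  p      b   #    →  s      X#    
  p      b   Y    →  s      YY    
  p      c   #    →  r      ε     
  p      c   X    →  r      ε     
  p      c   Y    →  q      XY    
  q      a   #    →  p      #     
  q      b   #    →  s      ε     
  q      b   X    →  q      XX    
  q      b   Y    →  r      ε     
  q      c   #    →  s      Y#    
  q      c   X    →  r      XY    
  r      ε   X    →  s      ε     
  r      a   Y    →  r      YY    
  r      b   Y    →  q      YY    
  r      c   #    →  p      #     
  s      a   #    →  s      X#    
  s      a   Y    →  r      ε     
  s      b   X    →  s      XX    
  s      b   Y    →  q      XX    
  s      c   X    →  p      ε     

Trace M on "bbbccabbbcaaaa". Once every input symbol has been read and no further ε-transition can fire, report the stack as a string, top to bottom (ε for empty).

XXX#

(p, bbbccabbbcaaaa, #) ⊢ (s, bbccabbbcaaaa, X#) ⊢ (s, bccabbbcaaaa, XX#) ⊢ (s, ccabbbcaaaa, XXX#) ⊢ (p, cabbbcaaaa, XX#) ⊢ (r, abbbcaaaa, X#) ⊢ (s, abbbcaaaa, #) ⊢ (s, bbbcaaaa, X#) ⊢ (s, bbcaaaa, XX#) ⊢ (s, bcaaaa, XXX#) ⊢ (s, caaaa, XXXX#) ⊢ (p, aaaa, XXX#) ⊢ (p, aaa, XXX#) ⊢ (p, aa, XXX#) ⊢ (p, a, XXX#) ⊢ (p, ε, XXX#)
All input consumed in state p with stack XXX#.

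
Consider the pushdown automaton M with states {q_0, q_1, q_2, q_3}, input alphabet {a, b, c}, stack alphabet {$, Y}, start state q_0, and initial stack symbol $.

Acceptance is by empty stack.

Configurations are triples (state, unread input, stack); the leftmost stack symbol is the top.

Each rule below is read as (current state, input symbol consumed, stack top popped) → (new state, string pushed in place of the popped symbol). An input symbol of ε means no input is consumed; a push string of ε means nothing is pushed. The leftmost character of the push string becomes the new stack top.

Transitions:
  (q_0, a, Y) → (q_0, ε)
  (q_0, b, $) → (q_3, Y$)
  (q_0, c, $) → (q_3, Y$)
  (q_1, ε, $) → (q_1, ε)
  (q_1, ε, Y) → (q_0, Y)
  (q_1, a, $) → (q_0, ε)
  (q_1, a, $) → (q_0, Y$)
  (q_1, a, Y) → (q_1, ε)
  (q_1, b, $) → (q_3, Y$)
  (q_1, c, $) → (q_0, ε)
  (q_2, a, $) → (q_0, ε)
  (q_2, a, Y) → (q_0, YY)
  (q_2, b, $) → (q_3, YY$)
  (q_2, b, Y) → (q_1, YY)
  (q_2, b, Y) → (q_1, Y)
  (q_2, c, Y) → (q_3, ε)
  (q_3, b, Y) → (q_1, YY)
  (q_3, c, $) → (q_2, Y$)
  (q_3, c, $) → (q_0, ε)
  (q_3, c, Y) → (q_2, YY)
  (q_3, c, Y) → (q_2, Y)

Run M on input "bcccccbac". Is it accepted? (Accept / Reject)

Accept

One accepting computation: (q_0, bcccccbac, $) ⊢ (q_3, cccccbac, Y$) ⊢ (q_2, ccccbac, YY$) ⊢ (q_3, cccbac, Y$) ⊢ (q_2, ccbac, YY$) ⊢ (q_3, cbac, Y$) ⊢ (q_2, bac, Y$) ⊢ (q_1, ac, Y$) ⊢ (q_1, c, $) ⊢ (q_0, ε, ε)
All input consumed and the stack is empty.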